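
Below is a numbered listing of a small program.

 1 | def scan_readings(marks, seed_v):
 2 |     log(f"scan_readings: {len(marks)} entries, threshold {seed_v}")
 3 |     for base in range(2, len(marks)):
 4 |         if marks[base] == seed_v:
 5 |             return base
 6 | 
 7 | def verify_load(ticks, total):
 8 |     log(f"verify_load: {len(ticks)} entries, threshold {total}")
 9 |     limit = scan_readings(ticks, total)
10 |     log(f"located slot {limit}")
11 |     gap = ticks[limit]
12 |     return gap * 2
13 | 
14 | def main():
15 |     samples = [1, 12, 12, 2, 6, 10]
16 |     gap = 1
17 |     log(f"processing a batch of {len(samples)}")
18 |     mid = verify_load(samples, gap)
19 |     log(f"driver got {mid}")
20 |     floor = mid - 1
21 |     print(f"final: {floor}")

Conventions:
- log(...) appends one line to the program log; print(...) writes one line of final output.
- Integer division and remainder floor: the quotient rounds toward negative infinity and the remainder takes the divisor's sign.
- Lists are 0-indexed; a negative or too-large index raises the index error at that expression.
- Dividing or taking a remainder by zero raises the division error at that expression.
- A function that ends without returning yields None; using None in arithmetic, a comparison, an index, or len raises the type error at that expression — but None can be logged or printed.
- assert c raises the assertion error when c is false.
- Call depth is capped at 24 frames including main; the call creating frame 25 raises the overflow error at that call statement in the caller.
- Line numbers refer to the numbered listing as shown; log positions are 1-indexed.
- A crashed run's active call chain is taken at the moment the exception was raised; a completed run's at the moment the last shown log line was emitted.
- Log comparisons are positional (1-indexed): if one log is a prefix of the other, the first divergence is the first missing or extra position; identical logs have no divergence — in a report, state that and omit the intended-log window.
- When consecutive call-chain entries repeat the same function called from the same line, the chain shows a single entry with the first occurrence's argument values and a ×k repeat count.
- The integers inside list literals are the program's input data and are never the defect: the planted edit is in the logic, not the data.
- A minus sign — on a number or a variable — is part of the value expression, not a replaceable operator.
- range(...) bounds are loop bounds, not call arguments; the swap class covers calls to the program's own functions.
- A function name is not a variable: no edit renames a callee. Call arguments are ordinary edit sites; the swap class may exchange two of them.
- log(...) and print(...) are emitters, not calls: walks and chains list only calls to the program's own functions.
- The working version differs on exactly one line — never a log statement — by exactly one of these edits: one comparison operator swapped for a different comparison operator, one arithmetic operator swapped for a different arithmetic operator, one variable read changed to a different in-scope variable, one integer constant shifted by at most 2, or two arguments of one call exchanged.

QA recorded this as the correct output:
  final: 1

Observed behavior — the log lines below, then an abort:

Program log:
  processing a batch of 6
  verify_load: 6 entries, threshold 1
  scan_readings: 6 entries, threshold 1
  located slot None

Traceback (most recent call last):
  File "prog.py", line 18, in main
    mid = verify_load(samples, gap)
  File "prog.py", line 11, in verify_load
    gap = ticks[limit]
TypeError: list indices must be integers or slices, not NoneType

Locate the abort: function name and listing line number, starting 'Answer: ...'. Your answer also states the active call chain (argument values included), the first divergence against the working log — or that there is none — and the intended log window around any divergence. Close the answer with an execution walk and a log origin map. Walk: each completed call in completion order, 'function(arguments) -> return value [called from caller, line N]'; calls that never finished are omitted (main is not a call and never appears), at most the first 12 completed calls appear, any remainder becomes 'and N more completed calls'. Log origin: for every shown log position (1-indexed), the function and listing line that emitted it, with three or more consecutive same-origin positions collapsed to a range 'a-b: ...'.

Answer: the error was raised in verify_load, line 11.
Key observation: The earliest visible damage is log position 4 — 'located slot None' rather than the intended 'located slot 0'.
Call chain: main -> verify_load([1, 12, 12, 2, 6, 10], 1) (called at line 18).
First divergence: position 4 — shown 'located slot None', intended 'located slot 0'.
Intended log window:
  2: verify_load: 6 entries, threshold 1
  3: scan_readings: 6 entries, threshold 1
  4: located slot 0
  5: driver got 2
Execution walk:
  scan_readings([1, 12, 12, 2, 6, 10], 1) -> None  [called from verify_load, line 9]
Log origins:
  1 — main, line 17
  2 — verify_load, line 8
  3 — scan_readings, line 2
  4 — verify_load, line 10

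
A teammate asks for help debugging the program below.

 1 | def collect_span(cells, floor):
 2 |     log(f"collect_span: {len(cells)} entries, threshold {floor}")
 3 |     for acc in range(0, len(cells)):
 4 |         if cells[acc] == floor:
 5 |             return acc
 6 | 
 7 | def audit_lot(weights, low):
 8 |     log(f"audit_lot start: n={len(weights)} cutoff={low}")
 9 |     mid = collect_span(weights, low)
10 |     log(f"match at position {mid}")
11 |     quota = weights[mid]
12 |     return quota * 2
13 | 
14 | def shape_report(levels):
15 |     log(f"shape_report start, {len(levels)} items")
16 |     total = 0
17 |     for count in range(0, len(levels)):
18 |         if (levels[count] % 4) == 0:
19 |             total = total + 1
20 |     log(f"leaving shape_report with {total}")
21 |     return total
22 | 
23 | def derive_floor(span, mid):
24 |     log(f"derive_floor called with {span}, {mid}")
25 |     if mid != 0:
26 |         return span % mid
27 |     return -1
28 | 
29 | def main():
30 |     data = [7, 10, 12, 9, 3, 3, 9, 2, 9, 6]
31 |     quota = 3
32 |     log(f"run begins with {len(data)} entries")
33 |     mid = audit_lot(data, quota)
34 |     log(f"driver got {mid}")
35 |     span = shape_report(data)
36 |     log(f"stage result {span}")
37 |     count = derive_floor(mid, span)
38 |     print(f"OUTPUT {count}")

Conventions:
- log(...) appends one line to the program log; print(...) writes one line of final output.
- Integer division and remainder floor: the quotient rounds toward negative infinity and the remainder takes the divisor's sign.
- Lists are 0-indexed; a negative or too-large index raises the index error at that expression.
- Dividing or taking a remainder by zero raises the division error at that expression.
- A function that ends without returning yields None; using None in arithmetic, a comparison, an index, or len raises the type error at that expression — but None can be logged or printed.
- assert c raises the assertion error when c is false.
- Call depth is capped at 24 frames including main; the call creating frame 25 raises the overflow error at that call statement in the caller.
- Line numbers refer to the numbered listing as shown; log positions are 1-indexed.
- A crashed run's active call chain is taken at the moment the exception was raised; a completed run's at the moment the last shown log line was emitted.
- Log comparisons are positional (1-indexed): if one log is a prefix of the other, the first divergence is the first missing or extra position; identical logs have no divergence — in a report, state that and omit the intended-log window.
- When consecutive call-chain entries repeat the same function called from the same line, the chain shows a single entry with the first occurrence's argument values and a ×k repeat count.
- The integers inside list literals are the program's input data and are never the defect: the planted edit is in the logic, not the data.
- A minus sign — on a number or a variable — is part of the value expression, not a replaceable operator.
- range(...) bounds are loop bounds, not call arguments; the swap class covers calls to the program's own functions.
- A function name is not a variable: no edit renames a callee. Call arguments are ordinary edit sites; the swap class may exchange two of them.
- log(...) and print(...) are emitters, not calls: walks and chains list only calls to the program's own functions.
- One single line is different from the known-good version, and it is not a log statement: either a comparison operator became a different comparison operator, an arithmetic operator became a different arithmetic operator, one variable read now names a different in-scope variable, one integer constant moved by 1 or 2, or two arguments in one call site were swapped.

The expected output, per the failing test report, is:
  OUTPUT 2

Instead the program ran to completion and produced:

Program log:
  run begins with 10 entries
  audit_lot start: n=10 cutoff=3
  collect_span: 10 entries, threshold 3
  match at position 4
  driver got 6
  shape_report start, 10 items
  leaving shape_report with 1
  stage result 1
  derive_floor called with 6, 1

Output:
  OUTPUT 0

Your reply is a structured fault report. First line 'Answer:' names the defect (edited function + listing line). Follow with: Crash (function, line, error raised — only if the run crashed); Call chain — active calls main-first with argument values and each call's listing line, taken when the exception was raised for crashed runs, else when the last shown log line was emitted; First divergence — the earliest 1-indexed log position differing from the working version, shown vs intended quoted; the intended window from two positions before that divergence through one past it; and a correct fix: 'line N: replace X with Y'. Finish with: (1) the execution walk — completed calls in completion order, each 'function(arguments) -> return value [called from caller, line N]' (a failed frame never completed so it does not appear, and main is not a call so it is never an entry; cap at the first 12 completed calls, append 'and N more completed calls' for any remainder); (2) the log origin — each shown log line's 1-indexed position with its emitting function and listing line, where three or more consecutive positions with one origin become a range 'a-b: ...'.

Answer: the defect is in shape_report at line 18.
Key fact: Log line 7 is where behavior first shows: 'leaving shape_report with 1' appears instead of 'leaving shape_report with 4'.
Call chain: main -> derive_floor(6, 1) (called at line 37).
First divergence: position 7 — shown 'leaving shape_report with 1', intended 'leaving shape_report with 4'.
Intended log window:
  5: driver got 6
  6: shape_report start, 10 items
  7: leaving shape_report with 4
  8: stage result 4
Execution walk:
  collect_span([7, 10, 12, 9, 3, 3, 9, 2, 9, 6], 3) -> 4  [called from audit_lot, line 9]
  audit_lot([7, 10, 12, 9, 3, 3, 9, 2, 9, 6], 3) -> 6  [called from main, line 33]
  shape_report([7, 10, 12, 9, 3, 3, 9, 2, 9, 6]) -> 1  [called from main, line 35]
  derive_floor(6, 1) -> 0  [called from main, line 37]
Log origin:
  1: emitted by main (line 32)
  2: emitted by audit_lot (line 8)
  3: emitted by collect_span (line 2)
  4: emitted by audit_lot (line 10)
  5: emitted by main (line 34)
  6: emitted by shape_report (line 15)
  7: emitted by shape_report (line 20)
  8: emitted by main (line 36)
  9: emitted by derive_floor (line 24)
A correct fix: line 18: replace `4` with `2`.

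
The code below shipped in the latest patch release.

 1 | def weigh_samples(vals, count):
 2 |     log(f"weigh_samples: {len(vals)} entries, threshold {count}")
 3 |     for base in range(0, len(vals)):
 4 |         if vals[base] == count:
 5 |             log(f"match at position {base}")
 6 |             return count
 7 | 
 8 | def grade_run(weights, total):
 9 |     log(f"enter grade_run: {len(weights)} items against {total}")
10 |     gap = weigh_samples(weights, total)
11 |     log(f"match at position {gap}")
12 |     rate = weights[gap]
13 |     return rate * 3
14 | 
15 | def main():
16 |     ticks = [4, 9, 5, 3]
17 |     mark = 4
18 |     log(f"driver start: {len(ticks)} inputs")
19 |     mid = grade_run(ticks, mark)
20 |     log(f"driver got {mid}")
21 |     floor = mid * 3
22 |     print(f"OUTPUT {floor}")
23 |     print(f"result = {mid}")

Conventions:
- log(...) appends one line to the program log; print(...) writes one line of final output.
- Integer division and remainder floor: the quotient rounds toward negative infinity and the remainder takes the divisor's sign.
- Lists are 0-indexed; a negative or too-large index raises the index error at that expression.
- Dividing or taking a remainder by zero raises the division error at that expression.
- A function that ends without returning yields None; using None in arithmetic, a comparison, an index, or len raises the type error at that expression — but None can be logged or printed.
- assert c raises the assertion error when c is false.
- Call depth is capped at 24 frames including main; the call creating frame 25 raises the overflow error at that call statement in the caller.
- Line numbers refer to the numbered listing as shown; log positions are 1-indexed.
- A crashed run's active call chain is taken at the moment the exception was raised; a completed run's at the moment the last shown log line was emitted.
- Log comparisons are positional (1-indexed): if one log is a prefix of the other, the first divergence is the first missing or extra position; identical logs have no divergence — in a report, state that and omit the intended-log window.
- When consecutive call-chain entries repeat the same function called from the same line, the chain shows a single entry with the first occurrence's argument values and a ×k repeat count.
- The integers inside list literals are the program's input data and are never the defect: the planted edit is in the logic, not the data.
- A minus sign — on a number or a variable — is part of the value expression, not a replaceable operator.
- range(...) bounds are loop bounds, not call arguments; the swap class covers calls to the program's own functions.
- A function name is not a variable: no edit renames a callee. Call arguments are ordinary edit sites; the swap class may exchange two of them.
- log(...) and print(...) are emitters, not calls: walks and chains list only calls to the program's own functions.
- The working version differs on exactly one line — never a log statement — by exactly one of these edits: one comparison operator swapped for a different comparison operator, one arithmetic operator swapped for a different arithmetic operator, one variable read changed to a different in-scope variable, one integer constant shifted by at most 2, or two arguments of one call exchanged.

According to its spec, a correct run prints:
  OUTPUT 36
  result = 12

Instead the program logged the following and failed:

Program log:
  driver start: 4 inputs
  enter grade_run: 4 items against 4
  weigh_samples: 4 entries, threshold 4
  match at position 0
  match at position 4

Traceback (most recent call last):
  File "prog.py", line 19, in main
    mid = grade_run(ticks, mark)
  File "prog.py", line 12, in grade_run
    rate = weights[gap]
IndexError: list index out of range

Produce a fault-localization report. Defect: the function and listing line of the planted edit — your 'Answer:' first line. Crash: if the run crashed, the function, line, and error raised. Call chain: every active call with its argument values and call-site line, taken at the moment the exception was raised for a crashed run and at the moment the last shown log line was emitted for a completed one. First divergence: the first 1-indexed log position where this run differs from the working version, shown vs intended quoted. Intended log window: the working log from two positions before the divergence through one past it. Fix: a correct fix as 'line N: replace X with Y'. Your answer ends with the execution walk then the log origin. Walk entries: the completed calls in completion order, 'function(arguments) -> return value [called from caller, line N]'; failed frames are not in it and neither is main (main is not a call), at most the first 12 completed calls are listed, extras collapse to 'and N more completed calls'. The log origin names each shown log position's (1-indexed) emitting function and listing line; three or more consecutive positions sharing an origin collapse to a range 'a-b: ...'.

Answer: the defect is in weigh_samples at line 6.
Key fact: The log first diverges at position 5: the faulty run prints 'match at position 4' where the working version prints 'match at position 0'.
Crash: grade_run, line 12, IndexError.
Call chain: main -> grade_run([4, 9, 5, 3], 4) (called at line 19).
First divergence: position 5; shown 'match at position 4' vs intended 'match at position 0'.
Intended log window:
  3: weigh_samples: 4 entries, threshold 4
  4: match at position 0
  5: match at position 0
  6: driver got 12
Execution walk:
  weigh_samples([4, 9, 5, 3], 4) -> 4  [called from grade_run, line 10]
Log origin:
  1: logged in main at line 18
  2: logged in grade_run at line 9
  3: logged in weigh_samples at line 2
  4: logged in weigh_samples at line 5
  5: logged in grade_run at line 11
A correct fix: line 6: replace `count` with `base`.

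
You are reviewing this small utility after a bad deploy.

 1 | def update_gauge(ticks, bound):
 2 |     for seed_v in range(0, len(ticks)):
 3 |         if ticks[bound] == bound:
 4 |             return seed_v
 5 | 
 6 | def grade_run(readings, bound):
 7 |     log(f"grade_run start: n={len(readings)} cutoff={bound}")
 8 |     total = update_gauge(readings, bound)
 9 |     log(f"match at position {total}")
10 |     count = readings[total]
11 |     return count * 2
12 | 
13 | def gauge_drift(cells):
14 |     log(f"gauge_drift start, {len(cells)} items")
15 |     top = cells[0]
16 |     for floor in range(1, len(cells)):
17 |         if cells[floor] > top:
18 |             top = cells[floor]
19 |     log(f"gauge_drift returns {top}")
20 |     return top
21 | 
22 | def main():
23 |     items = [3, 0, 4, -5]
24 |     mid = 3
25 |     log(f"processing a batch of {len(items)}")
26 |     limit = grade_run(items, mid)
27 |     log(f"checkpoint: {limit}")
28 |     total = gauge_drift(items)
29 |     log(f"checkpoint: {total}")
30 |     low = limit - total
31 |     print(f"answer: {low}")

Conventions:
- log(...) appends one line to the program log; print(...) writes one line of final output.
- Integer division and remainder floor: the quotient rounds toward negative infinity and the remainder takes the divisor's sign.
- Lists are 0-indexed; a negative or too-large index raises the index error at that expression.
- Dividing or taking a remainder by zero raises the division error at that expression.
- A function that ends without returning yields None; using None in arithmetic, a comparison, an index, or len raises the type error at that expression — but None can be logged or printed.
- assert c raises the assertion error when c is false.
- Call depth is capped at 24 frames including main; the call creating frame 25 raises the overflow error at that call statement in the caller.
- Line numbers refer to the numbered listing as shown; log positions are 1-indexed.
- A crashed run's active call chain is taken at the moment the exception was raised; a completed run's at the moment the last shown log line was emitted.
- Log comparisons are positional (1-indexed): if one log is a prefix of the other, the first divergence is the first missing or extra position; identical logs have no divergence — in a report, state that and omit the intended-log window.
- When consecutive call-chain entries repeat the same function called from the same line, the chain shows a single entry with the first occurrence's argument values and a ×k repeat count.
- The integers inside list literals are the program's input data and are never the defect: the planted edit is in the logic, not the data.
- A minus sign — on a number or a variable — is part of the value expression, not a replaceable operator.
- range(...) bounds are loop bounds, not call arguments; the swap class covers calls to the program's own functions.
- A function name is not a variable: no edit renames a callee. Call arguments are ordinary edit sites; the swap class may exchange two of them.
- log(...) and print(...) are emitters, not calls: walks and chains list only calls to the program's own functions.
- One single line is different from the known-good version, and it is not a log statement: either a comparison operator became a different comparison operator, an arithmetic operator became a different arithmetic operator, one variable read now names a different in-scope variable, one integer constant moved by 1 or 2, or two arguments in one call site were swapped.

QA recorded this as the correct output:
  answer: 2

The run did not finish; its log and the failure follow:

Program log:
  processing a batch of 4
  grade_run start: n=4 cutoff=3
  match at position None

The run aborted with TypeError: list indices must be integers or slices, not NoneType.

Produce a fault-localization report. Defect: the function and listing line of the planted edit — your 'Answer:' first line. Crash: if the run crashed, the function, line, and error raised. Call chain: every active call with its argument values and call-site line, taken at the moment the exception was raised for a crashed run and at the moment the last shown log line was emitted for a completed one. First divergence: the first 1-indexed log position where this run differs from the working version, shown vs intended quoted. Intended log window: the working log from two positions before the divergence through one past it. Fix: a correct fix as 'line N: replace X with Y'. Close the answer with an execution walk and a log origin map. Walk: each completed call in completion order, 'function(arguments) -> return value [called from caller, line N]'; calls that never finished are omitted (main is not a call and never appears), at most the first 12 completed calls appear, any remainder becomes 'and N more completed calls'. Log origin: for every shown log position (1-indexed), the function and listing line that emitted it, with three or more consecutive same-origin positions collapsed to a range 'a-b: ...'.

Answer: the defect is in update_gauge at line 3.
Core observation: Everything matches until log position 3, which reads 'match at position None' in place of 'match at position 0'.
Crash: grade_run, line 10, TypeError.
Call chain: main -> grade_run([3, 0, 4, -5], 3) (called at line 26).
First divergence: position 3 — the shown line 'match at position None' should read 'match at position 0'.
Intended log window:
  1: processing a batch of 4
  2: grade_run start: n=4 cutoff=3
  3: match at position 0
  4: checkpoint: 6
Execution walk:
  update_gauge([3, 0, 4, -5], 3) -> None  [called from grade_run, line 8]
Log line origins:
  1 — main, line 25
  2 — grade_run, line 7
  3 — grade_run, line 9
A correct fix: line 3: replace `ticks[bound]` with `ticks[seed_v]`.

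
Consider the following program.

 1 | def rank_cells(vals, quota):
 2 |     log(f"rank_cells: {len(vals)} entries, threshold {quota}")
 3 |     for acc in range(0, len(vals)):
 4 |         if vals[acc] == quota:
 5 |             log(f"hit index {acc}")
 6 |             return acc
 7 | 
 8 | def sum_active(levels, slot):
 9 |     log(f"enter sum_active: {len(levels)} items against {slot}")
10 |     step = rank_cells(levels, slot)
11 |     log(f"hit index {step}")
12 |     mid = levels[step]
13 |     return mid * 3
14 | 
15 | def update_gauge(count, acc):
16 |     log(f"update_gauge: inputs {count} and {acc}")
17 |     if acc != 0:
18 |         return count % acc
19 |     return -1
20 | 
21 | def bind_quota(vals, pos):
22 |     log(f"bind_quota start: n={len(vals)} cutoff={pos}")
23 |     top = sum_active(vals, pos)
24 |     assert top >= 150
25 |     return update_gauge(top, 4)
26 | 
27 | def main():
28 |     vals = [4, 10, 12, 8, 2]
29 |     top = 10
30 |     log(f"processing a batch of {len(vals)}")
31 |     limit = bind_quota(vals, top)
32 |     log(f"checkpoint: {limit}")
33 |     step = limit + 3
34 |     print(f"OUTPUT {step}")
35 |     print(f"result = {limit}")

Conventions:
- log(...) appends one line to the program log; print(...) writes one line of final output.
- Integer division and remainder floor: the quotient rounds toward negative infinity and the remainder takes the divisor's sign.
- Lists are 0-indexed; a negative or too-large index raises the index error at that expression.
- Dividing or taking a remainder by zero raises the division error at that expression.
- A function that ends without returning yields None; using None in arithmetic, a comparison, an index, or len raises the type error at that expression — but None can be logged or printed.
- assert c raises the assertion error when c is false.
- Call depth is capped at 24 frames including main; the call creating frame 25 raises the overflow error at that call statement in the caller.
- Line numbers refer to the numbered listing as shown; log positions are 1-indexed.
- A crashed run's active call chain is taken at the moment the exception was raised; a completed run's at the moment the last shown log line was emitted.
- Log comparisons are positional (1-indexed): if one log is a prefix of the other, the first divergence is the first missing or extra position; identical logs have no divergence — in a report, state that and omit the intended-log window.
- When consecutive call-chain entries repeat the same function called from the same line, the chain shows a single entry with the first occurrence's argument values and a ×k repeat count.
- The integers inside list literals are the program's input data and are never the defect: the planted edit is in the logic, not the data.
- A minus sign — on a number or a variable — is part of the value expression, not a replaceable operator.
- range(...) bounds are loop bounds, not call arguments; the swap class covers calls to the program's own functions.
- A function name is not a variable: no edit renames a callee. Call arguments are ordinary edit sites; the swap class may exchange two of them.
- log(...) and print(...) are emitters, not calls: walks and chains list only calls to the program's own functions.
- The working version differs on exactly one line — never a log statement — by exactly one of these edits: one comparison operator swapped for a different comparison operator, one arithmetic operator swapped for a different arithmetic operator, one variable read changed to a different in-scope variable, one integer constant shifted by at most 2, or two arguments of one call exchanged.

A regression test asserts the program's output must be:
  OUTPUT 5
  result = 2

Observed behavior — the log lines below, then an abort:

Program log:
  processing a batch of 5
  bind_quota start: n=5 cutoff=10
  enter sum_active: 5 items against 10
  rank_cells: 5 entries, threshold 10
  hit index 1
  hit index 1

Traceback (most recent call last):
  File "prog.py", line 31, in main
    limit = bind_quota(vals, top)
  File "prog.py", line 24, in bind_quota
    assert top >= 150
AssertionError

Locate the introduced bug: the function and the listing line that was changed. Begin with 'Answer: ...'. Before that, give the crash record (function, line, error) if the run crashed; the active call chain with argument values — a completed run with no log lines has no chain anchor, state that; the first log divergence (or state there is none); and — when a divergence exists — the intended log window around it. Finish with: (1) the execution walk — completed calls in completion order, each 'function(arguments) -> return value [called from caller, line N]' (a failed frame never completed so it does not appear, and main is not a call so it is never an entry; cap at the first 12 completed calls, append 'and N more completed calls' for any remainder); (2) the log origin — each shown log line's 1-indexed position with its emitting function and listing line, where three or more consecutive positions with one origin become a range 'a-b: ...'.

Answer: the defect is in bind_quota at line 24.
Core observation: Only 6 log lines were emitted before the run died; the intended continuation was 'update_gauge: inputs 30 and 4'.
Crash: bind_quota, line 24, AssertionError.
Call chain: main -> bind_quota([4, 10, 12, 8, 2], 10) (called at line 31).
First divergence: position 7 — after 6 matching lines the faulty run goes silent; intended next line 'update_gauge: inputs 30 and 4'.
Intended log window:
  5: hit index 1
  6: hit index 1
  7: update_gauge: inputs 30 and 4
  8: checkpoint: 2
Execution walk:
  rank_cells([4, 10, 12, 8, 2], 10) -> 1  [called from sum_active, line 10]
  sum_active([4, 10, 12, 8, 2], 10) -> 30  [called from bind_quota, line 23]
Origin of each log line:
  1 — main, line 30
  2 — bind_quota, line 22
  3 — sum_active, line 9
  4 — rank_cells, line 2
  5 — rank_cells, line 5
  6 — sum_active, line 11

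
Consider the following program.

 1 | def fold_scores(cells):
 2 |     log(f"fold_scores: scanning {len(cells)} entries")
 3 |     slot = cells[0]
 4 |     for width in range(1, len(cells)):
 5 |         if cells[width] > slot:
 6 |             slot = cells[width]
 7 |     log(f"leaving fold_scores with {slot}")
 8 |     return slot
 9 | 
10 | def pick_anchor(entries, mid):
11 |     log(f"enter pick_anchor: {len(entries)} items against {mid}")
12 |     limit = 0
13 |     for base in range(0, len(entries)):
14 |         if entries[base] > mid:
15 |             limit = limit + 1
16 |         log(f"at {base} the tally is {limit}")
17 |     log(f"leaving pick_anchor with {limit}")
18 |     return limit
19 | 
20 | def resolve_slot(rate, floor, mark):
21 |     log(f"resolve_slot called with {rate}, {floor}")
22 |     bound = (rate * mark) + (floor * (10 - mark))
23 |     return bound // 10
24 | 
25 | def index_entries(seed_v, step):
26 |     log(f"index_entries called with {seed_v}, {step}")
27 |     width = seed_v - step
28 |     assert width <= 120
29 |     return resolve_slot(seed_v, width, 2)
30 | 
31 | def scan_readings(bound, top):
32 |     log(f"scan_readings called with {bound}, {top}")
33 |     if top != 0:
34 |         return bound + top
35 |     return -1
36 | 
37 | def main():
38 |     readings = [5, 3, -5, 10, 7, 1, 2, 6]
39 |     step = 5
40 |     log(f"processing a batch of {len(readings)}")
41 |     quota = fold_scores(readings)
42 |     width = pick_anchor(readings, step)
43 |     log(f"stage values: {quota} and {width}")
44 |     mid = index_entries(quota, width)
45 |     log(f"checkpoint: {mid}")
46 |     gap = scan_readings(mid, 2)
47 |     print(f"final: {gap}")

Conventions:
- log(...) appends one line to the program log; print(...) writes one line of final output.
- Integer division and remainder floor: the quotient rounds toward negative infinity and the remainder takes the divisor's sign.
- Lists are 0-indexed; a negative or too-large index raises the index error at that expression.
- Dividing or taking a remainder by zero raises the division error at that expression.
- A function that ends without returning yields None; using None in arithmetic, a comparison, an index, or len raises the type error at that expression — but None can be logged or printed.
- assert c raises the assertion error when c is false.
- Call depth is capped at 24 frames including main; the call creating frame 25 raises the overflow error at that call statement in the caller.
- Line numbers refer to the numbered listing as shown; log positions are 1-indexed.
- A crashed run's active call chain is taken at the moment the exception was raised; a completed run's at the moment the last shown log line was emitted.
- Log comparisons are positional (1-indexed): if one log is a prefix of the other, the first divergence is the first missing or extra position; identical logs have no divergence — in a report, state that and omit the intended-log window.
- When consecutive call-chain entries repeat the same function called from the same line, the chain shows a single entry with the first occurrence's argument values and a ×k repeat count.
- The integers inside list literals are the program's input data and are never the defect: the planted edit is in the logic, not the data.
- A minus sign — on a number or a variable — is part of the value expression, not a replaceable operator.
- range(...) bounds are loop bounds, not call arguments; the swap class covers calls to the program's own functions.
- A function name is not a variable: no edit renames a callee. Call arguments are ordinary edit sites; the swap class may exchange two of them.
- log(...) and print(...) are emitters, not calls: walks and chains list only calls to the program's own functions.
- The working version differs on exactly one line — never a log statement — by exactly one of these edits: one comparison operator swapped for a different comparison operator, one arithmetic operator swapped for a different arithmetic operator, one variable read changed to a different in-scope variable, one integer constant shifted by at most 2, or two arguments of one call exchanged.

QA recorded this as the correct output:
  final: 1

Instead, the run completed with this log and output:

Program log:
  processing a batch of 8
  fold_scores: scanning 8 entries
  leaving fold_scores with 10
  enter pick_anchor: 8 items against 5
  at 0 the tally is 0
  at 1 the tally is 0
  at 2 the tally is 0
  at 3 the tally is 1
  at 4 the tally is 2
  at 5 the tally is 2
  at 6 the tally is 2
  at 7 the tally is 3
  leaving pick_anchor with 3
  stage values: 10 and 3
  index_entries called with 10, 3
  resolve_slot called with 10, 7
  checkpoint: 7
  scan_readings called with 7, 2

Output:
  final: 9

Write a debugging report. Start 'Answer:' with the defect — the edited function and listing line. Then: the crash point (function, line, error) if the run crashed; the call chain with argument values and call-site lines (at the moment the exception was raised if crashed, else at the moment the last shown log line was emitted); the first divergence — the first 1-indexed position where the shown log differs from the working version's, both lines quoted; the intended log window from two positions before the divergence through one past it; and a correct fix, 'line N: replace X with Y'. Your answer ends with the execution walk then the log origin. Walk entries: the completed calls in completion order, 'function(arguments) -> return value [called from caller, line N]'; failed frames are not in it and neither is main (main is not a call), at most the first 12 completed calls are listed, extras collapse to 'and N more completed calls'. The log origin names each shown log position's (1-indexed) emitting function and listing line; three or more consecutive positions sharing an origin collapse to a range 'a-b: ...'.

Answer: the defect is in scan_readings at line 34.
The tell: The two runs log identically and part ways only at the printed values.
Call chain: main -> scan_readings(7, 2) (called at line 46).
First divergence: none; the two logs match at every position.
Execution walk:
  fold_scores([5, 3, -5, 10, 7, 1, 2, 6]) -> 10  [called from main, line 41]
  pick_anchor([5, 3, -5, 10, 7, 1, 2, 6], 5) -> 3  [called from main, line 42]
  resolve_slot(10, 7, 2) -> 7  [called from index_entries, line 29]
  index_entries(10, 3) -> 7  [called from main, line 44]
  scan_readings(7, 2) -> 9  [called from main, line 46]
Origin of each log line:
  1: logged in main at line 40
  2: logged in fold_scores at line 2
  3: logged in fold_scores at line 7
  4: logged in pick_anchor at line 11
  5-12: logged in pick_anchor at line 16
  13: logged in pick_anchor at line 17
  14: logged in main at line 43
  15: logged in index_entries at line 26
  16: logged in resolve_slot at line 21
  17: logged in main at line 45
  18: logged in scan_readings at line 32
A correct fix: line 34: replace `+` with `%`.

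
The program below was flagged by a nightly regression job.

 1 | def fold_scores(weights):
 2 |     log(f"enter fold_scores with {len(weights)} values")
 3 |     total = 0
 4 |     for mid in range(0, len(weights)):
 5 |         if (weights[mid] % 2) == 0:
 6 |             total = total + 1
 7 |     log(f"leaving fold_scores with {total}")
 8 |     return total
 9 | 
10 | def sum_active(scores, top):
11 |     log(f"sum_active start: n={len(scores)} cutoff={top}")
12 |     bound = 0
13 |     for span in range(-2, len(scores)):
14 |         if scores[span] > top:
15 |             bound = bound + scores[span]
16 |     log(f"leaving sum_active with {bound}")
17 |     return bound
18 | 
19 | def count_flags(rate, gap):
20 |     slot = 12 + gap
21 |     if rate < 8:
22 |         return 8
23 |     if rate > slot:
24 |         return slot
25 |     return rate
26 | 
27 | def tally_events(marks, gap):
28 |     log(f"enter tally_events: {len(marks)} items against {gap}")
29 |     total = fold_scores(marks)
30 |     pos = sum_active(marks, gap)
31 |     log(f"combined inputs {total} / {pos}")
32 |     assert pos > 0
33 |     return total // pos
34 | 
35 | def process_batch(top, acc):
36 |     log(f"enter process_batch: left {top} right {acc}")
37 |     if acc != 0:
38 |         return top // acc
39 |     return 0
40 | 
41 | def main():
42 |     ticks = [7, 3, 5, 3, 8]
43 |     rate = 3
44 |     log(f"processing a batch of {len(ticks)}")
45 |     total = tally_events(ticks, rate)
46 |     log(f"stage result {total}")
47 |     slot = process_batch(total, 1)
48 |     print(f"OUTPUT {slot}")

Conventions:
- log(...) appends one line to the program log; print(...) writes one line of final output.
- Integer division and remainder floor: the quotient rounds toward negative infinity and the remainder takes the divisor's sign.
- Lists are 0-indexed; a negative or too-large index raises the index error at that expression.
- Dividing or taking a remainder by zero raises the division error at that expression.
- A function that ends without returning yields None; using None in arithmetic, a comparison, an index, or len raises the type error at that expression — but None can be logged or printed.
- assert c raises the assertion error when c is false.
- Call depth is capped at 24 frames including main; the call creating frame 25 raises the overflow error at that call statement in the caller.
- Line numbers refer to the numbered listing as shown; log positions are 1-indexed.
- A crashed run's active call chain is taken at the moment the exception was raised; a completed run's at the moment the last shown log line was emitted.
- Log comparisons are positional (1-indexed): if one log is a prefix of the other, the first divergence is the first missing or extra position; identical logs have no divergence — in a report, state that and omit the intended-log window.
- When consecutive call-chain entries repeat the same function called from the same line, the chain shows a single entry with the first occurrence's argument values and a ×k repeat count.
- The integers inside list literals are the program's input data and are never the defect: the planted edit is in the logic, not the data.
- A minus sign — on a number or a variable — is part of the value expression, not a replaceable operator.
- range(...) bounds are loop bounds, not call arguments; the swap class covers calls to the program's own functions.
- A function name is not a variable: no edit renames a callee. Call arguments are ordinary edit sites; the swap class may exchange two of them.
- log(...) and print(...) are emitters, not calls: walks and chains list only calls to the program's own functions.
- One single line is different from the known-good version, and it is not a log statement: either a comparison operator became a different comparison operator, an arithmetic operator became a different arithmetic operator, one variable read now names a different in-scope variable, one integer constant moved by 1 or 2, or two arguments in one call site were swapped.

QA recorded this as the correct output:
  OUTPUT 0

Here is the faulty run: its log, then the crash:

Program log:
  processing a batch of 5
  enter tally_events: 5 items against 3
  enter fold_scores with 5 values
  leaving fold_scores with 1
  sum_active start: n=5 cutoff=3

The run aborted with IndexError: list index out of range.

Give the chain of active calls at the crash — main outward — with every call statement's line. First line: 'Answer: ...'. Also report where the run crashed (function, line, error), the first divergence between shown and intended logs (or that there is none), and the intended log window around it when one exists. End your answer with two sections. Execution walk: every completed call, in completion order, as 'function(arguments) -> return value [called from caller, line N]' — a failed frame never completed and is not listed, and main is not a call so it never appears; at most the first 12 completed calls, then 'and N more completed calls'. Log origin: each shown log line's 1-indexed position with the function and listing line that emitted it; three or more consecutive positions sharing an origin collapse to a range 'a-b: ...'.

Answer: main -> tally_events (called at line 45) -> sum_active (called at line 30).
The tell: The faulty run's log stops after 5 lines; the working version's next line would be 'leaving sum_active with 20'.
Crash: sum_active, line 14, IndexError.
First divergence: position 6 (shown log ended at 5 lines; the working version continues: 'leaving sum_active with 20').
Intended log window:
  4: leaving fold_scores with 1
  5: sum_active start: n=5 cutoff=3
  6: leaving sum_active with 20
  7: combined inputs 1 / 20
Execution walk:
  fold_scores([7, 3, 5, 3, 8]) -> 1  [called from tally_events, line 29]
Log origin:
  1: logged in main at line 44
  2: logged in tally_events at line 28
  3: logged in fold_scores at line 2
  4: logged in fold_scores at line 7
  5: logged in sum_active at line 11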